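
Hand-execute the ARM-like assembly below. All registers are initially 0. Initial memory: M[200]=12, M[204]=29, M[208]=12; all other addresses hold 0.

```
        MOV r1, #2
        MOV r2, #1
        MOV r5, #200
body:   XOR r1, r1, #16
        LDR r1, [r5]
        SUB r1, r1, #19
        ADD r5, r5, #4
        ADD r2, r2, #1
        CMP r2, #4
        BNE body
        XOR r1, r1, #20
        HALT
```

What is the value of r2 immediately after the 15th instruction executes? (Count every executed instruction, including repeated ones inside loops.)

MOV r1, #2 → r1=2
MOV r2, #1 → r2=1
MOV r5, #200 → r5=200
XOR r1, r1, #16 → r1=2^16=18
LDR r1, [r5] → r1=M[200]=12
SUB r1, r1, #19 → r1=12-19=-7
ADD r5, r5, #4 → r5=200+4=204
ADD r2, r2, #1 → r2=1+1=2
CMP r2, #4  (cmp 2,4)
BNE body: taken
XOR r1, r1, #16 → r1=(-7)^16=-23
LDR r1, [r5] → r1=M[204]=29
SUB r1, r1, #19 → r1=29-19=10
ADD r5, r5, #4 → r5=204+4=208
ADD r2, r2, #1 → r2=2+1=3
After step 15: r2 = 3.

3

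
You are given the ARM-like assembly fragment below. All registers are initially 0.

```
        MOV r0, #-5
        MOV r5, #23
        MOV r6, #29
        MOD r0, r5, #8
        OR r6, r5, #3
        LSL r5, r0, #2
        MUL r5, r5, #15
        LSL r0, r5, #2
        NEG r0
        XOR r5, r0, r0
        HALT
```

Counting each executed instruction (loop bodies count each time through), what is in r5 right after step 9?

MOV r0, #-5 → r0=-5
MOV r5, #23 → r5=23
MOV r6, #29 → r6=29
MOD r0, r5, #8 → r0=23%8=7
OR r6, r5, #3 → r6=23|3=23
LSL r5, r0, #2 → r5=7<<2=28
MUL r5, r5, #15 → r5=28*15=420
LSL r0, r5, #2 → r0=420<<2=1680
NEG r0 → r0=-(1680)=-1680
After step 9: r5 = 420.

420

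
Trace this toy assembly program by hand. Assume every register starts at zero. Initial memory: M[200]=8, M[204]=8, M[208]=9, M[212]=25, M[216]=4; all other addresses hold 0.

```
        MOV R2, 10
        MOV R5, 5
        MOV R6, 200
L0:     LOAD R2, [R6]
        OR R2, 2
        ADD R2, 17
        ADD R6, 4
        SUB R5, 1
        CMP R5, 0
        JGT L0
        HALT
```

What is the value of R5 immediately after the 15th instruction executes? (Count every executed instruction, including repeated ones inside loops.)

after MOV R2, 10: R2=10
after MOV R5, 5: R5=5
after MOV R6, 200: R6=200
after LOAD R2, [R6]: R2=M[200]=8
after OR R2, 2: R2=8|2=10
after ADD R2, 17: R2=10+17=27
after ADD R6, 4: R6=200+4=204
after SUB R5, 1: R5=5-1=4
CMP R5, 0  (cmp 4,0)
JGT L0: taken
after LOAD R2, [R6]: R2=M[204]=8
after OR R2, 2: R2=8|2=10
after ADD R2, 17: R2=10+17=27
after ADD R6, 4: R6=204+4=208
after SUB R5, 1: R5=4-1=3
After step 15: R5 = 3.

3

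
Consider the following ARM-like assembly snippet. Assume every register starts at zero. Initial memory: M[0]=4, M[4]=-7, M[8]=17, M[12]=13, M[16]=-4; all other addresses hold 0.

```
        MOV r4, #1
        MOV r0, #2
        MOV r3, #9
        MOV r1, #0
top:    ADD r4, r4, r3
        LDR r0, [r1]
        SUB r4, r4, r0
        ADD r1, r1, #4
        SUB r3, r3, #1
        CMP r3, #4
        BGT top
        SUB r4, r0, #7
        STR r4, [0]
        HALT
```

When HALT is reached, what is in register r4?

after MOV r4, #1: r4=1
after MOV r0, #2: r0=2
after MOV r3, #9: r3=9
after MOV r1, #0: r1=0
after ADD r4, r4, r3: r4=1+9=10
after LDR r0, [r1]: r0=M[0]=4
after SUB r4, r4, r0: r4=10-4=6
after ADD r1, r1, #4: r1=0+4=4
after SUB r3, r3, #1: r3=9-1=8
CMP r3, #4  (cmp 8,4)
BGT top: taken
after ADD r4, r4, r3: r4=6+8=14
after LDR r0, [r1]: r0=M[4]=-7
after SUB r4, r4, r0: r4=14-(-7)=21
after ADD r1, r1, #4: r1=4+4=8
after SUB r3, r3, #1: r3=8-1=7
CMP r3, #4  (cmp 7,4)
BGT top: taken
after ADD r4, r4, r3: r4=21+7=28
after LDR r0, [r1]: r0=M[8]=17
after SUB r4, r4, r0: r4=28-17=11
after ADD r1, r1, #4: r1=8+4=12
after SUB r3, r3, #1: r3=7-1=6
CMP r3, #4  (cmp 6,4)
BGT top: taken
after ADD r4, r4, r3: r4=11+6=17
after LDR r0, [r1]: r0=M[12]=13
after SUB r4, r4, r0: r4=17-13=4
after ADD r1, r1, #4: r1=12+4=16
after SUB r3, r3, #1: r3=6-1=5
CMP r3, #4  (cmp 5,4)
BGT top: taken
after ADD r4, r4, r3: r4=4+5=9
after LDR r0, [r1]: r0=M[16]=-4
after SUB r4, r4, r0: r4=9-(-4)=13
after ADD r1, r1, #4: r1=16+4=20
after SUB r3, r3, #1: r3=5-1=4
CMP r3, #4  (cmp 4,4)
BGT top: not taken
after SUB r4, r0, #7: r4=(-4)-7=-11
STR r4, [0] → M[0]=-11
halt.

-11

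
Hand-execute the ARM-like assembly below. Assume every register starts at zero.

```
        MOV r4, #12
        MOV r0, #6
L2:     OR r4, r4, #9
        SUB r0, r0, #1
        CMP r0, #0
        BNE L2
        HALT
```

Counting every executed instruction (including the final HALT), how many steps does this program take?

27

r4=12
r0=6
r4=12|9=13
r0=6-1=5
CMP r0, #0  (cmp 5,0)
BNE L2: taken
r4=13|9=13
r0=5-1=4
CMP r0, #0  (cmp 4,0)
BNE L2: taken
r4=13|9=13
r0=4-1=3
CMP r0, #0  (cmp 3,0)
BNE L2: taken
r4=13|9=13
r0=3-1=2
CMP r0, #0  (cmp 2,0)
BNE L2: taken
r4=13|9=13
r0=2-1=1
CMP r0, #0  (cmp 1,0)
BNE L2: taken
r4=13|9=13
r0=1-1=0
CMP r0, #0  (cmp 0,0)
BNE L2: not taken
halt.
Total executed instructions: 27.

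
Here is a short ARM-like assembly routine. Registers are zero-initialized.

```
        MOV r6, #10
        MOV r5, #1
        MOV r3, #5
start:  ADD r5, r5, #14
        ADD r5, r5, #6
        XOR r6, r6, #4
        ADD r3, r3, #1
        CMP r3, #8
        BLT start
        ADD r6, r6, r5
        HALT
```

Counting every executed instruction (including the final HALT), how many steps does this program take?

23

after MOV r6, #10: r6=10
after MOV r5, #1: r5=1
after MOV r3, #5: r3=5
after ADD r5, r5, #14: r5=1+14=15
after ADD r5, r5, #6: r5=15+6=21
after XOR r6, r6, #4: r6=10^4=14
after ADD r3, r3, #1: r3=5+1=6
CMP r3, #8  (cmp 6,8)
BLT start: taken
after ADD r5, r5, #14: r5=21+14=35
after ADD r5, r5, #6: r5=35+6=41
after XOR r6, r6, #4: r6=14^4=10
after ADD r3, r3, #1: r3=6+1=7
CMP r3, #8  (cmp 7,8)
BLT start: taken
after ADD r5, r5, #14: r5=41+14=55
after ADD r5, r5, #6: r5=55+6=61
after XOR r6, r6, #4: r6=10^4=14
after ADD r3, r3, #1: r3=7+1=8
CMP r3, #8  (cmp 8,8)
BLT start: not taken
after ADD r6, r6, r5: r6=14+61=75
halt.
Total executed instructions: 23.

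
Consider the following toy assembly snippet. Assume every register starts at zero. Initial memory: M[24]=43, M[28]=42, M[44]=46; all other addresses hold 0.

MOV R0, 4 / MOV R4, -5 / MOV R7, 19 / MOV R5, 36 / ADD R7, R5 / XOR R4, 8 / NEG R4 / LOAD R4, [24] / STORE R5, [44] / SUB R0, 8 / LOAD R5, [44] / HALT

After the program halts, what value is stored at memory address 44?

36

MOV R0, 4 → R0=4
MOV R4, -5 → R4=-5
MOV R7, 19 → R7=19
MOV R5, 36 → R5=36
ADD R7, R5 → R7=19+36=55
XOR R4, 8 → R4=(-5)^8=-13
NEG R4 → R4=-(-13)=13
LOAD R4, [24] → R4=M[24]=43
STORE R5, [44] → M[44]=36
SUB R0, 8 → R0=4-8=-4
LOAD R5, [44] → R5=M[44]=36
halt.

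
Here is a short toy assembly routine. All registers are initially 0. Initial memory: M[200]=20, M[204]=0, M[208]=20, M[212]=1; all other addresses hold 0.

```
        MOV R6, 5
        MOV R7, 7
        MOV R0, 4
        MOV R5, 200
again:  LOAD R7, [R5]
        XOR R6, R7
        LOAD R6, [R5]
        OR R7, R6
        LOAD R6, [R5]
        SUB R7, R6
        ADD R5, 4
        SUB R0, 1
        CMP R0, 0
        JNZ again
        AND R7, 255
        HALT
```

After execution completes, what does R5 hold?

216

after MOV R6, 5: R6=5
after MOV R7, 7: R7=7
after MOV R0, 4: R0=4
after MOV R5, 200: R5=200
after LOAD R7, [R5]: R7=M[200]=20
after XOR R6, R7: R6=5^20=17
after LOAD R6, [R5]: R6=M[200]=20
after OR R7, R6: R7=20|20=20
after LOAD R6, [R5]: R6=M[200]=20
after SUB R7, R6: R7=20-20=0
after ADD R5, 4: R5=200+4=204
after SUB R0, 1: R0=4-1=3
CMP R0, 0  (cmp 3,0)
JNZ again: taken
after LOAD R7, [R5]: R7=M[204]=0
after XOR R6, R7: R6=20^0=20
after LOAD R6, [R5]: R6=M[204]=0
after OR R7, R6: R7=0|0=0
after LOAD R6, [R5]: R6=M[204]=0
after SUB R7, R6: R7=0-0=0
after ADD R5, 4: R5=204+4=208
after SUB R0, 1: R0=3-1=2
CMP R0, 0  (cmp 2,0)
JNZ again: taken
after LOAD R7, [R5]: R7=M[208]=20
after XOR R6, R7: R6=0^20=20
after LOAD R6, [R5]: R6=M[208]=20
after OR R7, R6: R7=20|20=20
after LOAD R6, [R5]: R6=M[208]=20
after SUB R7, R6: R7=20-20=0
after ADD R5, 4: R5=208+4=212
after SUB R0, 1: R0=2-1=1
CMP R0, 0  (cmp 1,0)
JNZ again: taken
after LOAD R7, [R5]: R7=M[212]=1
after XOR R6, R7: R6=20^1=21
after LOAD R6, [R5]: R6=M[212]=1
after OR R7, R6: R7=1|1=1
after LOAD R6, [R5]: R6=M[212]=1
after SUB R7, R6: R7=1-1=0
after ADD R5, 4: R5=212+4=216
after SUB R0, 1: R0=1-1=0
CMP R0, 0  (cmp 0,0)
JNZ again: not taken
after AND R7, 255: R7=0&255=0
halt.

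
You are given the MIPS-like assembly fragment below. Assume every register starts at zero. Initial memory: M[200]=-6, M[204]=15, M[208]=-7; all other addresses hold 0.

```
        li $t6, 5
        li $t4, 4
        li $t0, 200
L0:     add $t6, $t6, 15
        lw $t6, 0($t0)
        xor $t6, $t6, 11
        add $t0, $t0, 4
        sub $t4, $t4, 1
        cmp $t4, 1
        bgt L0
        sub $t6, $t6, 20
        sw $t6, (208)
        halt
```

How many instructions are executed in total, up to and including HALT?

27

$t6=5
$t4=4
$t0=200
$t6=5+15=20
$t6=M[200]=-6
$t6=(-6)^11=-15
$t0=200+4=204
$t4=4-1=3
cmp $t4, 1  (cmp 3,1)
bgt L0: taken
$t6=(-15)+15=0
$t6=M[204]=15
$t6=15^11=4
$t0=204+4=208
$t4=3-1=2
cmp $t4, 1  (cmp 2,1)
bgt L0: taken
$t6=4+15=19
$t6=M[208]=-7
$t6=(-7)^11=-14
$t0=208+4=212
$t4=2-1=1
cmp $t4, 1  (cmp 1,1)
bgt L0: not taken
$t6=(-14)-20=-34
sw $t6, (208) → M[208]=-34
halt.
Total executed instructions: 27.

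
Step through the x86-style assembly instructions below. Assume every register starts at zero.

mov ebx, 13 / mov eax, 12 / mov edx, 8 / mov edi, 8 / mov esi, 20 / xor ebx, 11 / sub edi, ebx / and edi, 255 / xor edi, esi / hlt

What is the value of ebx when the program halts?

6

mov ebx, 13 → ebx=13
mov eax, 12 → eax=12
mov edx, 8 → edx=8
mov edi, 8 → edi=8
mov esi, 20 → esi=20
xor ebx, 11 → ebx=13^11=6
sub edi, ebx → edi=8-6=2
and edi, 255 → edi=2&255=2
xor edi, esi → edi=2^20=22
halt.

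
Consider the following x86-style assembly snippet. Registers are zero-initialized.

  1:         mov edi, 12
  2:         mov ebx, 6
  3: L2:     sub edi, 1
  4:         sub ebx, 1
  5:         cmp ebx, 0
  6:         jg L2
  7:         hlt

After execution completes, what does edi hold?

6

after mov edi, 12: edi=12
after mov ebx, 6: ebx=6
after sub edi, 1: edi=12-1=11
after sub ebx, 1: ebx=6-1=5
cmp ebx, 0  (cmp 5,0)
jg L2: taken
after sub edi, 1: edi=11-1=10
after sub ebx, 1: ebx=5-1=4
cmp ebx, 0  (cmp 4,0)
jg L2: taken
after sub edi, 1: edi=10-1=9
after sub ebx, 1: ebx=4-1=3
cmp ebx, 0  (cmp 3,0)
jg L2: taken
after sub edi, 1: edi=9-1=8
after sub ebx, 1: ebx=3-1=2
cmp ebx, 0  (cmp 2,0)
jg L2: taken
after sub edi, 1: edi=8-1=7
after sub ebx, 1: ebx=2-1=1
cmp ebx, 0  (cmp 1,0)
jg L2: taken
after sub edi, 1: edi=7-1=6
after sub ebx, 1: ebx=1-1=0
cmp ebx, 0  (cmp 0,0)
jg L2: not taken
halt.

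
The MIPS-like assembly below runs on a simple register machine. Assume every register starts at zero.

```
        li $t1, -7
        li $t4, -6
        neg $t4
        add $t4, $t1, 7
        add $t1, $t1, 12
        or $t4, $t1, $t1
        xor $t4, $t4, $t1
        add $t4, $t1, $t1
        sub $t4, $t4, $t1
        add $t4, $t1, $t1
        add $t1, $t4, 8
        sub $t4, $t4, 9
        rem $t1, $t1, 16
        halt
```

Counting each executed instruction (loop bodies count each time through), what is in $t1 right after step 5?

5

$t1=-7
$t4=-6
$t4=-(-6)=6
$t4=(-7)+7=0
$t1=(-7)+12=5
After step 5: $t1 = 5.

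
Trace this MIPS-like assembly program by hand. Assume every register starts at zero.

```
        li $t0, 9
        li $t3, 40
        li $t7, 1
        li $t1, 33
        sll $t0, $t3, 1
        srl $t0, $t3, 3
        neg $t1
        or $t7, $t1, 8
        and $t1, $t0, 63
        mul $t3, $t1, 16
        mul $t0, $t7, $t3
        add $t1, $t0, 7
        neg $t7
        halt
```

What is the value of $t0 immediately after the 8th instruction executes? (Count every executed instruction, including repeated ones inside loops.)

5

$t0=9
$t3=40
$t7=1
$t1=33
$t0=40<<1=80
$t0=40>>3=5
$t1=-(33)=-33
$t7=(-33)|8=-33
After step 8: $t0 = 5.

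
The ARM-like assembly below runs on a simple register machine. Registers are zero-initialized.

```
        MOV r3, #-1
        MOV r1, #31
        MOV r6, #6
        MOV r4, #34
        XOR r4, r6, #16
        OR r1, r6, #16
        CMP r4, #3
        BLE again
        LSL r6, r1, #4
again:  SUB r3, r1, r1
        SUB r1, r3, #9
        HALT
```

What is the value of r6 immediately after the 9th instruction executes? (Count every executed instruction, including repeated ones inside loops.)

after MOV r3, #-1: r3=-1
after MOV r1, #31: r1=31
after MOV r6, #6: r6=6
after MOV r4, #34: r4=34
after XOR r4, r6, #16: r4=6^16=22
after OR r1, r6, #16: r1=6|16=22
CMP r4, #3  (cmp 22,3)
BLE again: not taken
after LSL r6, r1, #4: r6=22<<4=352
After step 9: r6 = 352.

352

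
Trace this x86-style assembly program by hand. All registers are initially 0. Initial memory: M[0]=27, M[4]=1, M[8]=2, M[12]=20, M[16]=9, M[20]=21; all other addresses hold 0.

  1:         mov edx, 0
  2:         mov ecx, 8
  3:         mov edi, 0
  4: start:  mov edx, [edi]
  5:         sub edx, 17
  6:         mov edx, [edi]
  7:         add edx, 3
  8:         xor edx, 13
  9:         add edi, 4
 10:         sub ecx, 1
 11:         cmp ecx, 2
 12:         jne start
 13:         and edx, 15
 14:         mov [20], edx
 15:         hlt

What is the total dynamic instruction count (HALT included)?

mov edx, 0 → edx=0
mov ecx, 8 → ecx=8
mov edi, 0 → edi=0
mov edx, [edi] → edx=M[0]=27
sub edx, 17 → edx=27-17=10
mov edx, [edi] → edx=M[0]=27
add edx, 3 → edx=27+3=30
xor edx, 13 → edx=30^13=19
add edi, 4 → edi=0+4=4
sub ecx, 1 → ecx=8-1=7
cmp ecx, 2  (cmp 7,2)
jne start: taken
mov edx, [edi] → edx=M[4]=1
sub edx, 17 → edx=1-17=-16
mov edx, [edi] → edx=M[4]=1
add edx, 3 → edx=1+3=4
xor edx, 13 → edx=4^13=9
add edi, 4 → edi=4+4=8
sub ecx, 1 → ecx=7-1=6
cmp ecx, 2  (cmp 6,2)
jne start: taken
mov edx, [edi] → edx=M[8]=2
sub edx, 17 → edx=2-17=-15
mov edx, [edi] → edx=M[8]=2
add edx, 3 → edx=2+3=5
xor edx, 13 → edx=5^13=8
add edi, 4 → edi=8+4=12
sub ecx, 1 → ecx=6-1=5
cmp ecx, 2  (cmp 5,2)
jne start: taken
mov edx, [edi] → edx=M[12]=20
sub edx, 17 → edx=20-17=3
mov edx, [edi] → edx=M[12]=20
add edx, 3 → edx=20+3=23
xor edx, 13 → edx=23^13=26
add edi, 4 → edi=12+4=16
sub ecx, 1 → ecx=5-1=4
cmp ecx, 2  (cmp 4,2)
jne start: taken
mov edx, [edi] → edx=M[16]=9
sub edx, 17 → edx=9-17=-8
mov edx, [edi] → edx=M[16]=9
add edx, 3 → edx=9+3=12
xor edx, 13 → edx=12^13=1
add edi, 4 → edi=16+4=20
sub ecx, 1 → ecx=4-1=3
cmp ecx, 2  (cmp 3,2)
jne start: taken
mov edx, [edi] → edx=M[20]=21
sub edx, 17 → edx=21-17=4
mov edx, [edi] → edx=M[20]=21
add edx, 3 → edx=21+3=24
xor edx, 13 → edx=24^13=21
add edi, 4 → edi=20+4=24
sub ecx, 1 → ecx=3-1=2
cmp ecx, 2  (cmp 2,2)
jne start: not taken
and edx, 15 → edx=21&15=5
mov [20], edx → M[20]=5
halt.
Total executed instructions: 60.

60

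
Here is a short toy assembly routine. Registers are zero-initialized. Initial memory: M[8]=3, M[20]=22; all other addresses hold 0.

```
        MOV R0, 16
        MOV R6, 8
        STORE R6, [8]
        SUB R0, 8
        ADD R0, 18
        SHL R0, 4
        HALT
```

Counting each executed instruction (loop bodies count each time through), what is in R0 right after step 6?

MOV R0, 16 → R0=16
MOV R6, 8 → R6=8
STORE R6, [8] → M[8]=8
SUB R0, 8 → R0=16-8=8
ADD R0, 18 → R0=8+18=26
SHL R0, 4 → R0=26<<4=416
After step 6: R0 = 416.

416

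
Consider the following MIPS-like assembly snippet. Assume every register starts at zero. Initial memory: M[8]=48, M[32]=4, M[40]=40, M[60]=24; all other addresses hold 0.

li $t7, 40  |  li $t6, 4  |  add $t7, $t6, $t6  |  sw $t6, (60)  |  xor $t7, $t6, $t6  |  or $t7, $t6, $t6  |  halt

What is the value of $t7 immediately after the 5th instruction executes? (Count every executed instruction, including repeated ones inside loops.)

0

li $t7, 40 → $t7=40
li $t6, 4 → $t6=4
add $t7, $t6, $t6 → $t7=4+4=8
sw $t6, (60) → M[60]=4
xor $t7, $t6, $t6 → $t7=4^4=0
After step 5: $t7 = 0.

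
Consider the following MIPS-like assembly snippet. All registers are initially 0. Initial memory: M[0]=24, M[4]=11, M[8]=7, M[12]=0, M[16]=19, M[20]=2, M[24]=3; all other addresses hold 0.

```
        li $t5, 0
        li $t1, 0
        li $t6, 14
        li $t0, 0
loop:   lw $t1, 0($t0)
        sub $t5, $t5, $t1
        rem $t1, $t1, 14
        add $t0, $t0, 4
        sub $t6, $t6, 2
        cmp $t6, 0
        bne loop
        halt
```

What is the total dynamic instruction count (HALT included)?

li $t5, 0 → $t5=0
li $t1, 0 → $t1=0
li $t6, 14 → $t6=14
li $t0, 0 → $t0=0
lw $t1, 0($t0) → $t1=M[0]=24
sub $t5, $t5, $t1 → $t5=0-24=-24
rem $t1, $t1, 14 → $t1=24%14=10
add $t0, $t0, 4 → $t0=0+4=4
sub $t6, $t6, 2 → $t6=14-2=12
cmp $t6, 0  (cmp 12,0)
bne loop: taken
lw $t1, 0($t0) → $t1=M[4]=11
sub $t5, $t5, $t1 → $t5=(-24)-11=-35
rem $t1, $t1, 14 → $t1=11%14=11
add $t0, $t0, 4 → $t0=4+4=8
sub $t6, $t6, 2 → $t6=12-2=10
cmp $t6, 0  (cmp 10,0)
bne loop: taken
lw $t1, 0($t0) → $t1=M[8]=7
sub $t5, $t5, $t1 → $t5=(-35)-7=-42
rem $t1, $t1, 14 → $t1=7%14=7
add $t0, $t0, 4 → $t0=8+4=12
sub $t6, $t6, 2 → $t6=10-2=8
cmp $t6, 0  (cmp 8,0)
bne loop: taken
lw $t1, 0($t0) → $t1=M[12]=0
sub $t5, $t5, $t1 → $t5=(-42)-0=-42
rem $t1, $t1, 14 → $t1=0%14=0
add $t0, $t0, 4 → $t0=12+4=16
sub $t6, $t6, 2 → $t6=8-2=6
cmp $t6, 0  (cmp 6,0)
bne loop: taken
lw $t1, 0($t0) → $t1=M[16]=19
sub $t5, $t5, $t1 → $t5=(-42)-19=-61
rem $t1, $t1, 14 → $t1=19%14=5
add $t0, $t0, 4 → $t0=16+4=20
sub $t6, $t6, 2 → $t6=6-2=4
cmp $t6, 0  (cmp 4,0)
bne loop: taken
lw $t1, 0($t0) → $t1=M[20]=2
sub $t5, $t5, $t1 → $t5=(-61)-2=-63
rem $t1, $t1, 14 → $t1=2%14=2
add $t0, $t0, 4 → $t0=20+4=24
sub $t6, $t6, 2 → $t6=4-2=2
cmp $t6, 0  (cmp 2,0)
bne loop: taken
lw $t1, 0($t0) → $t1=M[24]=3
sub $t5, $t5, $t1 → $t5=(-63)-3=-66
rem $t1, $t1, 14 → $t1=3%14=3
add $t0, $t0, 4 → $t0=24+4=28
sub $t6, $t6, 2 → $t6=2-2=0
cmp $t6, 0  (cmp 0,0)
bne loop: not taken
halt.
Total executed instructions: 54.

54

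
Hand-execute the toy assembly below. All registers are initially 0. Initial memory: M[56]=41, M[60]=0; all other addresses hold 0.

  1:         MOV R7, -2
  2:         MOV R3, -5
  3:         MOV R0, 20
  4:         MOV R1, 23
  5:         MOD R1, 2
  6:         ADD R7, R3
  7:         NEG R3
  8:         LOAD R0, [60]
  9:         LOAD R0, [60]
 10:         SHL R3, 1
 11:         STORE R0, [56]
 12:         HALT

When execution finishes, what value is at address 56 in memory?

0

after MOV R7, -2: R7=-2
after MOV R3, -5: R3=-5
after MOV R0, 20: R0=20
after MOV R1, 23: R1=23
after MOD R1, 2: R1=23%2=1
after ADD R7, R3: R7=(-2)+(-5)=-7
after NEG R3: R3=-(-5)=5
after LOAD R0, [60]: R0=M[60]=0
after LOAD R0, [60]: R0=M[60]=0
after SHL R3, 1: R3=5<<1=10
STORE R0, [56] → M[56]=0
halt.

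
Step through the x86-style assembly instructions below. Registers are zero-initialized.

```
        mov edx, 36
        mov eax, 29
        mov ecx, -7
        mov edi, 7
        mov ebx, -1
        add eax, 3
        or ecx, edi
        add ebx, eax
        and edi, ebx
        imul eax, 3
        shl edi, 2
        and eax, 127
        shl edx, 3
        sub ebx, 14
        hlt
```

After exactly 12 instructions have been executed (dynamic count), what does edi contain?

after mov edx, 36: edx=36
after mov eax, 29: eax=29
after mov ecx, -7: ecx=-7
after mov edi, 7: edi=7
after mov ebx, -1: ebx=-1
after add eax, 3: eax=29+3=32
after or ecx, edi: ecx=(-7)|7=-1
after add ebx, eax: ebx=(-1)+32=31
after and edi, ebx: edi=7&31=7
after imul eax, 3: eax=32*3=96
after shl edi, 2: edi=7<<2=28
after and eax, 127: eax=96&127=96
After step 12: edi = 28.

28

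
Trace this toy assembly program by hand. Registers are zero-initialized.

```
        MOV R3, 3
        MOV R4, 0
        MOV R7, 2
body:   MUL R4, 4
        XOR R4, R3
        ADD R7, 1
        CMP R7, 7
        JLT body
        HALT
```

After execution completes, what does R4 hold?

1023

R3=3
R4=0
R7=2
R4=0*4=0
R4=0^3=3
R7=2+1=3
CMP R7, 7  (cmp 3,7)
JLT body: taken
R4=3*4=12
R4=12^3=15
R7=3+1=4
CMP R7, 7  (cmp 4,7)
JLT body: taken
R4=15*4=60
R4=60^3=63
R7=4+1=5
CMP R7, 7  (cmp 5,7)
JLT body: taken
R4=63*4=252
R4=252^3=255
R7=5+1=6
CMP R7, 7  (cmp 6,7)
JLT body: taken
R4=255*4=1020
R4=1020^3=1023
R7=6+1=7
CMP R7, 7  (cmp 7,7)
JLT body: not taken
halt.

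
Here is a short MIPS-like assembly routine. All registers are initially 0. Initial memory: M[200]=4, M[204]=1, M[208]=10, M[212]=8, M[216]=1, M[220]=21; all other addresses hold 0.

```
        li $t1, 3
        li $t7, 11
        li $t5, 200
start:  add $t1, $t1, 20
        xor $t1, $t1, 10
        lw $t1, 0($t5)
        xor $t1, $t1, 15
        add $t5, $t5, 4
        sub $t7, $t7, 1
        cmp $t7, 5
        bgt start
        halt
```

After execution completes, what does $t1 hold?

after li $t1, 3: $t1=3
after li $t7, 11: $t7=11
after li $t5, 200: $t5=200
after add $t1, $t1, 20: $t1=3+20=23
after xor $t1, $t1, 10: $t1=23^10=29
after lw $t1, 0($t5): $t1=M[200]=4
after xor $t1, $t1, 15: $t1=4^15=11
after add $t5, $t5, 4: $t5=200+4=204
after sub $t7, $t7, 1: $t7=11-1=10
cmp $t7, 5  (cmp 10,5)
bgt start: taken
after add $t1, $t1, 20: $t1=11+20=31
after xor $t1, $t1, 10: $t1=31^10=21
after lw $t1, 0($t5): $t1=M[204]=1
after xor $t1, $t1, 15: $t1=1^15=14
after add $t5, $t5, 4: $t5=204+4=208
after sub $t7, $t7, 1: $t7=10-1=9
cmp $t7, 5  (cmp 9,5)
bgt start: taken
after add $t1, $t1, 20: $t1=14+20=34
after xor $t1, $t1, 10: $t1=34^10=40
after lw $t1, 0($t5): $t1=M[208]=10
after xor $t1, $t1, 15: $t1=10^15=5
after add $t5, $t5, 4: $t5=208+4=212
after sub $t7, $t7, 1: $t7=9-1=8
cmp $t7, 5  (cmp 8,5)
bgt start: taken
after add $t1, $t1, 20: $t1=5+20=25
after xor $t1, $t1, 10: $t1=25^10=19
after lw $t1, 0($t5): $t1=M[212]=8
after xor $t1, $t1, 15: $t1=8^15=7
after add $t5, $t5, 4: $t5=212+4=216
after sub $t7, $t7, 1: $t7=8-1=7
cmp $t7, 5  (cmp 7,5)
bgt start: taken
after add $t1, $t1, 20: $t1=7+20=27
after xor $t1, $t1, 10: $t1=27^10=17
after lw $t1, 0($t5): $t1=M[216]=1
after xor $t1, $t1, 15: $t1=1^15=14
after add $t5, $t5, 4: $t5=216+4=220
after sub $t7, $t7, 1: $t7=7-1=6
cmp $t7, 5  (cmp 6,5)
bgt start: taken
after add $t1, $t1, 20: $t1=14+20=34
after xor $t1, $t1, 10: $t1=34^10=40
after lw $t1, 0($t5): $t1=M[220]=21
after xor $t1, $t1, 15: $t1=21^15=26
after add $t5, $t5, 4: $t5=220+4=224
after sub $t7, $t7, 1: $t7=6-1=5
cmp $t7, 5  (cmp 5,5)
bgt start: not taken
halt.

26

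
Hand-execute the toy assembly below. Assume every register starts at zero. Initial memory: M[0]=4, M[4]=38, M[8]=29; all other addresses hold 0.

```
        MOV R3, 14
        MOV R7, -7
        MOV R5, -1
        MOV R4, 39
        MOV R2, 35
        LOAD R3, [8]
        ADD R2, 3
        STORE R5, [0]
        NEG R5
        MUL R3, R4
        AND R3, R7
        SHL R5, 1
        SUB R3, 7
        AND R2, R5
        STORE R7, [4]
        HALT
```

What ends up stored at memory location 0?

MOV R3, 14 → R3=14
MOV R7, -7 → R7=-7
MOV R5, -1 → R5=-1
MOV R4, 39 → R4=39
MOV R2, 35 → R2=35
LOAD R3, [8] → R3=M[8]=29
ADD R2, 3 → R2=35+3=38
STORE R5, [0] → M[0]=-1
NEG R5 → R5=-(-1)=1
MUL R3, R4 → R3=29*39=1131
AND R3, R7 → R3=1131&(-7)=1129
SHL R5, 1 → R5=1<<1=2
SUB R3, 7 → R3=1129-7=1122
AND R2, R5 → R2=38&2=2
STORE R7, [4] → M[4]=-7
halt.

-1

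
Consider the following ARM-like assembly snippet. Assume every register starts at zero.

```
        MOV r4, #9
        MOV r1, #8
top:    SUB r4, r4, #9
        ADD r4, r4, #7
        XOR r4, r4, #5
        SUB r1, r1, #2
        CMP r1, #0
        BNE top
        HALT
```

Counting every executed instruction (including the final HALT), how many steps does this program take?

27

after MOV r4, #9: r4=9
after MOV r1, #8: r1=8
after SUB r4, r4, #9: r4=9-9=0
after ADD r4, r4, #7: r4=0+7=7
after XOR r4, r4, #5: r4=7^5=2
after SUB r1, r1, #2: r1=8-2=6
CMP r1, #0  (cmp 6,0)
BNE top: taken
after SUB r4, r4, #9: r4=2-9=-7
after ADD r4, r4, #7: r4=(-7)+7=0
after XOR r4, r4, #5: r4=0^5=5
after SUB r1, r1, #2: r1=6-2=4
CMP r1, #0  (cmp 4,0)
BNE top: taken
after SUB r4, r4, #9: r4=5-9=-4
after ADD r4, r4, #7: r4=(-4)+7=3
after XOR r4, r4, #5: r4=3^5=6
after SUB r1, r1, #2: r1=4-2=2
CMP r1, #0  (cmp 2,0)
BNE top: taken
after SUB r4, r4, #9: r4=6-9=-3
after ADD r4, r4, #7: r4=(-3)+7=4
after XOR r4, r4, #5: r4=4^5=1
after SUB r1, r1, #2: r1=2-2=0
CMP r1, #0  (cmp 0,0)
BNE top: not taken
halt.
Total executed instructions: 27.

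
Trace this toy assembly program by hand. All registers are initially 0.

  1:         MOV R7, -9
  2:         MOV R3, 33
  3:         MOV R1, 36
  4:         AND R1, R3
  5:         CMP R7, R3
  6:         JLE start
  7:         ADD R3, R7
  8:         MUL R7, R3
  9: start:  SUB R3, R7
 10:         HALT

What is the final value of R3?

R7=-9
R3=33
R1=36
R1=36&33=32
CMP R7, R3  (cmp -9,33)
JLE start: taken
R3=33-(-9)=42
halt.

42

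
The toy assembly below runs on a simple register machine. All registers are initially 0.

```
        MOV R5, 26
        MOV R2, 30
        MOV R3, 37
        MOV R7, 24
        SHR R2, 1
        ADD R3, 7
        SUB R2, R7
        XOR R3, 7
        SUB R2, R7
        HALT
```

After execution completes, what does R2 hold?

MOV R5, 26 → R5=26
MOV R2, 30 → R2=30
MOV R3, 37 → R3=37
MOV R7, 24 → R7=24
SHR R2, 1 → R2=30>>1=15
ADD R3, 7 → R3=37+7=44
SUB R2, R7 → R2=15-24=-9
XOR R3, 7 → R3=44^7=43
SUB R2, R7 → R2=(-9)-24=-33
halt.

-33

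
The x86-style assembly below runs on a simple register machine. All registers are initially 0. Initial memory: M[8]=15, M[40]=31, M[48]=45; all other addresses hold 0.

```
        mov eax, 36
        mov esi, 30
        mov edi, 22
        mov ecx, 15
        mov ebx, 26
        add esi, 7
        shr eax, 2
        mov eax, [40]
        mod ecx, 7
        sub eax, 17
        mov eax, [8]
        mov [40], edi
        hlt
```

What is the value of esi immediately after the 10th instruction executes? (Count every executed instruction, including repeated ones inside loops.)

37

mov eax, 36 → eax=36
mov esi, 30 → esi=30
mov edi, 22 → edi=22
mov ecx, 15 → ecx=15
mov ebx, 26 → ebx=26
add esi, 7 → esi=30+7=37
shr eax, 2 → eax=36>>2=9
mov eax, [40] → eax=M[40]=31
mod ecx, 7 → ecx=15%7=1
sub eax, 17 → eax=31-17=14
After step 10: esi = 37.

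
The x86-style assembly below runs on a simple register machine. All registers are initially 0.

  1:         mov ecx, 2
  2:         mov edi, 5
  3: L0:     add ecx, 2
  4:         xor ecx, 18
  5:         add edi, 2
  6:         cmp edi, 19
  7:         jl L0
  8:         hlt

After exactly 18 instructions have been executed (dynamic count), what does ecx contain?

ecx=2
edi=5
ecx=2+2=4
ecx=4^18=22
edi=5+2=7
cmp edi, 19  (cmp 7,19)
jl L0: taken
ecx=22+2=24
ecx=24^18=10
edi=7+2=9
cmp edi, 19  (cmp 9,19)
jl L0: taken
ecx=10+2=12
ecx=12^18=30
edi=9+2=11
cmp edi, 19  (cmp 11,19)
jl L0: taken
ecx=30+2=32
After step 18: ecx = 32.

32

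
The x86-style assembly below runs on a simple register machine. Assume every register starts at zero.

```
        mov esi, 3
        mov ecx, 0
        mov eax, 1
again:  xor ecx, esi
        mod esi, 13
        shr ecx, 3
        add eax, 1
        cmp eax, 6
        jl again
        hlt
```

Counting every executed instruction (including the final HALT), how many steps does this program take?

after mov esi, 3: esi=3
after mov ecx, 0: ecx=0
after mov eax, 1: eax=1
after xor ecx, esi: ecx=0^3=3
after mod esi, 13: esi=3%13=3
after shr ecx, 3: ecx=3>>3=0
after add eax, 1: eax=1+1=2
cmp eax, 6  (cmp 2,6)
jl again: taken
after xor ecx, esi: ecx=0^3=3
after mod esi, 13: esi=3%13=3
after shr ecx, 3: ecx=3>>3=0
after add eax, 1: eax=2+1=3
cmp eax, 6  (cmp 3,6)
jl again: taken
after xor ecx, esi: ecx=0^3=3
after mod esi, 13: esi=3%13=3
after shr ecx, 3: ecx=3>>3=0
after add eax, 1: eax=3+1=4
cmp eax, 6  (cmp 4,6)
jl again: taken
after xor ecx, esi: ecx=0^3=3
after mod esi, 13: esi=3%13=3
after shr ecx, 3: ecx=3>>3=0
after add eax, 1: eax=4+1=5
cmp eax, 6  (cmp 5,6)
jl again: taken
after xor ecx, esi: ecx=0^3=3
after mod esi, 13: esi=3%13=3
after shr ecx, 3: ecx=3>>3=0
after add eax, 1: eax=5+1=6
cmp eax, 6  (cmp 6,6)
jl again: not taken
halt.
Total executed instructions: 34.

34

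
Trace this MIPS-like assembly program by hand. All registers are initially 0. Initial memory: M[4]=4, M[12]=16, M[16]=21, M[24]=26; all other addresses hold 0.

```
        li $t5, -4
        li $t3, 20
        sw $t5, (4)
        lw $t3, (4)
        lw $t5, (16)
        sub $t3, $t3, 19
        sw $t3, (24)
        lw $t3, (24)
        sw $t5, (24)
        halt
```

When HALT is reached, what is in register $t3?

-23

li $t5, -4 → $t5=-4
li $t3, 20 → $t3=20
sw $t5, (4) → M[4]=-4
lw $t3, (4) → $t3=M[4]=-4
lw $t5, (16) → $t5=M[16]=21
sub $t3, $t3, 19 → $t3=(-4)-19=-23
sw $t3, (24) → M[24]=-23
lw $t3, (24) → $t3=M[24]=-23
sw $t5, (24) → M[24]=21
halt.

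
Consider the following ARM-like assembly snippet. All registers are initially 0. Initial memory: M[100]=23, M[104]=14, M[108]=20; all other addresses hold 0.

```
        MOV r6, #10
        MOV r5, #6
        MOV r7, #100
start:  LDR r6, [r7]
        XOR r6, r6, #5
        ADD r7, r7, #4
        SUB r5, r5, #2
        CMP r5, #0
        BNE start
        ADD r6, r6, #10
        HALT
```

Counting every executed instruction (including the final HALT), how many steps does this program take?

after MOV r6, #10: r6=10
after MOV r5, #6: r5=6
after MOV r7, #100: r7=100
after LDR r6, [r7]: r6=M[100]=23
after XOR r6, r6, #5: r6=23^5=18
after ADD r7, r7, #4: r7=100+4=104
after SUB r5, r5, #2: r5=6-2=4
CMP r5, #0  (cmp 4,0)
BNE start: taken
after LDR r6, [r7]: r6=M[104]=14
after XOR r6, r6, #5: r6=14^5=11
after ADD r7, r7, #4: r7=104+4=108
after SUB r5, r5, #2: r5=4-2=2
CMP r5, #0  (cmp 2,0)
BNE start: taken
after LDR r6, [r7]: r6=M[108]=20
after XOR r6, r6, #5: r6=20^5=17
after ADD r7, r7, #4: r7=108+4=112
after SUB r5, r5, #2: r5=2-2=0
CMP r5, #0  (cmp 0,0)
BNE start: not taken
after ADD r6, r6, #10: r6=17+10=27
halt.
Total executed instructions: 23.

23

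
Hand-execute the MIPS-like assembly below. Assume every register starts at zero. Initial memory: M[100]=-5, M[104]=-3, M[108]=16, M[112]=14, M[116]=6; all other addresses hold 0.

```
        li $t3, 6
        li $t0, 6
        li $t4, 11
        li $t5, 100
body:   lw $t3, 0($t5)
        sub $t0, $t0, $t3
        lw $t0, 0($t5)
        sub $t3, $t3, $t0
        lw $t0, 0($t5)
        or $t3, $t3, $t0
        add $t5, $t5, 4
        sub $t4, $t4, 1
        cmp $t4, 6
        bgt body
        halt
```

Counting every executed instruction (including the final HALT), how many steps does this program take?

55

$t3=6
$t0=6
$t4=11
$t5=100
$t3=M[100]=-5
$t0=6-(-5)=11
$t0=M[100]=-5
$t3=(-5)-(-5)=0
$t0=M[100]=-5
$t3=0|(-5)=-5
$t5=100+4=104
$t4=11-1=10
cmp $t4, 6  (cmp 10,6)
bgt body: taken
$t3=M[104]=-3
$t0=(-5)-(-3)=-2
$t0=M[104]=-3
$t3=(-3)-(-3)=0
$t0=M[104]=-3
$t3=0|(-3)=-3
$t5=104+4=108
$t4=10-1=9
cmp $t4, 6  (cmp 9,6)
bgt body: taken
$t3=M[108]=16
$t0=(-3)-16=-19
$t0=M[108]=16
$t3=16-16=0
$t0=M[108]=16
$t3=0|16=16
$t5=108+4=112
$t4=9-1=8
cmp $t4, 6  (cmp 8,6)
bgt body: taken
$t3=M[112]=14
$t0=16-14=2
$t0=M[112]=14
$t3=14-14=0
$t0=M[112]=14
$t3=0|14=14
$t5=112+4=116
$t4=8-1=7
cmp $t4, 6  (cmp 7,6)
bgt body: taken
$t3=M[116]=6
$t0=14-6=8
$t0=M[116]=6
$t3=6-6=0
$t0=M[116]=6
$t3=0|6=6
$t5=116+4=120
$t4=7-1=6
cmp $t4, 6  (cmp 6,6)
bgt body: not taken
halt.
Total executed instructions: 55.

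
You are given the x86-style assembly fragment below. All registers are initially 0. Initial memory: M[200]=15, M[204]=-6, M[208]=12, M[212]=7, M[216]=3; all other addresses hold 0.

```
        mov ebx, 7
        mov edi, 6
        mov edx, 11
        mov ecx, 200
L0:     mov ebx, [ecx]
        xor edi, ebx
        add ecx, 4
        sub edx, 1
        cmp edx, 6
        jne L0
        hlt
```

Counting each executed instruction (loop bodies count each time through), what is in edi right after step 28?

mov ebx, 7 → ebx=7
mov edi, 6 → edi=6
mov edx, 11 → edx=11
mov ecx, 200 → ecx=200
mov ebx, [ecx] → ebx=M[200]=15
xor edi, ebx → edi=6^15=9
add ecx, 4 → ecx=200+4=204
sub edx, 1 → edx=11-1=10
cmp edx, 6  (cmp 10,6)
jne L0: taken
mov ebx, [ecx] → ebx=M[204]=-6
xor edi, ebx → edi=9^(-6)=-13
add ecx, 4 → ecx=204+4=208
sub edx, 1 → edx=10-1=9
cmp edx, 6  (cmp 9,6)
jne L0: taken
mov ebx, [ecx] → ebx=M[208]=12
xor edi, ebx → edi=(-13)^12=-1
add ecx, 4 → ecx=208+4=212
sub edx, 1 → edx=9-1=8
cmp edx, 6  (cmp 8,6)
jne L0: taken
mov ebx, [ecx] → ebx=M[212]=7
xor edi, ebx → edi=(-1)^7=-8
add ecx, 4 → ecx=212+4=216
sub edx, 1 → edx=8-1=7
cmp edx, 6  (cmp 7,6)
jne L0: taken
After step 28: edi = -8.

-8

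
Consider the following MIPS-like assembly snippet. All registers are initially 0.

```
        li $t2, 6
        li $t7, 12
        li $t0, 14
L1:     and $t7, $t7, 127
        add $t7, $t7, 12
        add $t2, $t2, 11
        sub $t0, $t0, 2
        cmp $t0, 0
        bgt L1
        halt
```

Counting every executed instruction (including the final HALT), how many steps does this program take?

46

$t2=6
$t7=12
$t0=14
$t7=12&127=12
$t7=12+12=24
$t2=6+11=17
$t0=14-2=12
cmp $t0, 0  (cmp 12,0)
bgt L1: taken
$t7=24&127=24
$t7=24+12=36
$t2=17+11=28
$t0=12-2=10
cmp $t0, 0  (cmp 10,0)
bgt L1: taken
$t7=36&127=36
$t7=36+12=48
$t2=28+11=39
$t0=10-2=8
cmp $t0, 0  (cmp 8,0)
bgt L1: taken
$t7=48&127=48
$t7=48+12=60
$t2=39+11=50
$t0=8-2=6
cmp $t0, 0  (cmp 6,0)
bgt L1: taken
$t7=60&127=60
$t7=60+12=72
$t2=50+11=61
$t0=6-2=4
cmp $t0, 0  (cmp 4,0)
bgt L1: taken
$t7=72&127=72
$t7=72+12=84
$t2=61+11=72
$t0=4-2=2
cmp $t0, 0  (cmp 2,0)
bgt L1: taken
$t7=84&127=84
$t7=84+12=96
$t2=72+11=83
$t0=2-2=0
cmp $t0, 0  (cmp 0,0)
bgt L1: not taken
halt.
Total executed instructions: 46.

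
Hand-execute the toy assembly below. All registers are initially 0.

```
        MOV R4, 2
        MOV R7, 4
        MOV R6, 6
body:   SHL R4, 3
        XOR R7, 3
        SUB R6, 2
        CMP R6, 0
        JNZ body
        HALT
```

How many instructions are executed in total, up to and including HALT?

R4=2
R7=4
R6=6
R4=2<<3=16
R7=4^3=7
R6=6-2=4
CMP R6, 0  (cmp 4,0)
JNZ body: taken
R4=16<<3=128
R7=7^3=4
R6=4-2=2
CMP R6, 0  (cmp 2,0)
JNZ body: taken
R4=128<<3=1024
R7=4^3=7
R6=2-2=0
CMP R6, 0  (cmp 0,0)
JNZ body: not taken
halt.
Total executed instructions: 19.

19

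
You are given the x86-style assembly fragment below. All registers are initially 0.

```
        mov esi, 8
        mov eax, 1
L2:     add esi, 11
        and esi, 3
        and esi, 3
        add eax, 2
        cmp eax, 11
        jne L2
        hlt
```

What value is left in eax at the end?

11

esi=8
eax=1
esi=8+11=19
esi=19&3=3
esi=3&3=3
eax=1+2=3
cmp eax, 11  (cmp 3,11)
jne L2: taken
esi=3+11=14
esi=14&3=2
esi=2&3=2
eax=3+2=5
cmp eax, 11  (cmp 5,11)
jne L2: taken
esi=2+11=13
esi=13&3=1
esi=1&3=1
eax=5+2=7
cmp eax, 11  (cmp 7,11)
jne L2: taken
esi=1+11=12
esi=12&3=0
esi=0&3=0
eax=7+2=9
cmp eax, 11  (cmp 9,11)
jne L2: taken
esi=0+11=11
esi=11&3=3
esi=3&3=3
eax=9+2=11
cmp eax, 11  (cmp 11,11)
jne L2: not taken
halt.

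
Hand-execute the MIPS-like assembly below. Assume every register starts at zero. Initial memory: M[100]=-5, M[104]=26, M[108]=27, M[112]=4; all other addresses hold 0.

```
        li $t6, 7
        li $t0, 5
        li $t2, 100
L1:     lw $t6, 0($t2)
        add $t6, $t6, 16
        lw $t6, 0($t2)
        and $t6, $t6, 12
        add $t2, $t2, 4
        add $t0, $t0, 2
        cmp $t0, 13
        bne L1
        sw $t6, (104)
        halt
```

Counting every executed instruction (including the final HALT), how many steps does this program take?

li $t6, 7 → $t6=7
li $t0, 5 → $t0=5
li $t2, 100 → $t2=100
lw $t6, 0($t2) → $t6=M[100]=-5
add $t6, $t6, 16 → $t6=(-5)+16=11
lw $t6, 0($t2) → $t6=M[100]=-5
and $t6, $t6, 12 → $t6=(-5)&12=8
add $t2, $t2, 4 → $t2=100+4=104
add $t0, $t0, 2 → $t0=5+2=7
cmp $t0, 13  (cmp 7,13)
bne L1: taken
lw $t6, 0($t2) → $t6=M[104]=26
add $t6, $t6, 16 → $t6=26+16=42
lw $t6, 0($t2) → $t6=M[104]=26
and $t6, $t6, 12 → $t6=26&12=8
add $t2, $t2, 4 → $t2=104+4=108
add $t0, $t0, 2 → $t0=7+2=9
cmp $t0, 13  (cmp 9,13)
bne L1: taken
lw $t6, 0($t2) → $t6=M[108]=27
add $t6, $t6, 16 → $t6=27+16=43
lw $t6, 0($t2) → $t6=M[108]=27
and $t6, $t6, 12 → $t6=27&12=8
add $t2, $t2, 4 → $t2=108+4=112
add $t0, $t0, 2 → $t0=9+2=11
cmp $t0, 13  (cmp 11,13)
bne L1: taken
lw $t6, 0($t2) → $t6=M[112]=4
add $t6, $t6, 16 → $t6=4+16=20
lw $t6, 0($t2) → $t6=M[112]=4
and $t6, $t6, 12 → $t6=4&12=4
add $t2, $t2, 4 → $t2=112+4=116
add $t0, $t0, 2 → $t0=11+2=13
cmp $t0, 13  (cmp 13,13)
bne L1: not taken
sw $t6, (104) → M[104]=4
halt.
Total executed instructions: 37.

37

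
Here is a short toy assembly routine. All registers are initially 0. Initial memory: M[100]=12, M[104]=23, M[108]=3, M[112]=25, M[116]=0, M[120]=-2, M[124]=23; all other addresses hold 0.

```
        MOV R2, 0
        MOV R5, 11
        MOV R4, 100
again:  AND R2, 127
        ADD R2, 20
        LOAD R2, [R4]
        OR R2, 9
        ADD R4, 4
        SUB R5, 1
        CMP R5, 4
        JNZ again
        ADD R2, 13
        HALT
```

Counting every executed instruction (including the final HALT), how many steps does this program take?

after MOV R2, 0: R2=0
after MOV R5, 11: R5=11
after MOV R4, 100: R4=100
after AND R2, 127: R2=0&127=0
after ADD R2, 20: R2=0+20=20
after LOAD R2, [R4]: R2=M[100]=12
after OR R2, 9: R2=12|9=13
after ADD R4, 4: R4=100+4=104
after SUB R5, 1: R5=11-1=10
CMP R5, 4  (cmp 10,4)
JNZ again: taken
after AND R2, 127: R2=13&127=13
after ADD R2, 20: R2=13+20=33
after LOAD R2, [R4]: R2=M[104]=23
after OR R2, 9: R2=23|9=31
after ADD R4, 4: R4=104+4=108
after SUB R5, 1: R5=10-1=9
CMP R5, 4  (cmp 9,4)
JNZ again: taken
after AND R2, 127: R2=31&127=31
after ADD R2, 20: R2=31+20=51
after LOAD R2, [R4]: R2=M[108]=3
after OR R2, 9: R2=3|9=11
after ADD R4, 4: R4=108+4=112
after SUB R5, 1: R5=9-1=8
CMP R5, 4  (cmp 8,4)
JNZ again: taken
after AND R2, 127: R2=11&127=11
after ADD R2, 20: R2=11+20=31
after LOAD R2, [R4]: R2=M[112]=25
after OR R2, 9: R2=25|9=25
after ADD R4, 4: R4=112+4=116
after SUB R5, 1: R5=8-1=7
CMP R5, 4  (cmp 7,4)
JNZ again: taken
after AND R2, 127: R2=25&127=25
after ADD R2, 20: R2=25+20=45
after LOAD R2, [R4]: R2=M[116]=0
after OR R2, 9: R2=0|9=9
after ADD R4, 4: R4=116+4=120
after SUB R5, 1: R5=7-1=6
CMP R5, 4  (cmp 6,4)
JNZ again: taken
after AND R2, 127: R2=9&127=9
after ADD R2, 20: R2=9+20=29
after LOAD R2, [R4]: R2=M[120]=-2
after OR R2, 9: R2=(-2)|9=-1
after ADD R4, 4: R4=120+4=124
after SUB R5, 1: R5=6-1=5
CMP R5, 4  (cmp 5,4)
JNZ again: taken
after AND R2, 127: R2=(-1)&127=127
after ADD R2, 20: R2=127+20=147
after LOAD R2, [R4]: R2=M[124]=23
after OR R2, 9: R2=23|9=31
after ADD R4, 4: R4=124+4=128
after SUB R5, 1: R5=5-1=4
CMP R5, 4  (cmp 4,4)
JNZ again: not taken
after ADD R2, 13: R2=31+13=44
halt.
Total executed instructions: 61.

61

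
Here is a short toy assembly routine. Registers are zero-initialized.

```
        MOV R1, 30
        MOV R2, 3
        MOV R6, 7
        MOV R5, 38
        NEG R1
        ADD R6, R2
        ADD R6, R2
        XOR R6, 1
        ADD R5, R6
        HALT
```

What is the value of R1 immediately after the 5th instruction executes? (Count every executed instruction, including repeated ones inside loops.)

after MOV R1, 30: R1=30
after MOV R2, 3: R2=3
after MOV R6, 7: R6=7
after MOV R5, 38: R5=38
after NEG R1: R1=-(30)=-30
After step 5: R1 = -30.

-30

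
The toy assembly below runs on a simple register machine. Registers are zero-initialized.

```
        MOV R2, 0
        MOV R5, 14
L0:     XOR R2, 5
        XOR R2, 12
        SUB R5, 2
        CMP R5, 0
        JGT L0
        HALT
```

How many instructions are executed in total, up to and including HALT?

R2=0
R5=14
R2=0^5=5
R2=5^12=9
R5=14-2=12
CMP R5, 0  (cmp 12,0)
JGT L0: taken
R2=9^5=12
R2=12^12=0
R5=12-2=10
CMP R5, 0  (cmp 10,0)
JGT L0: taken
R2=0^5=5
R2=5^12=9
R5=10-2=8
CMP R5, 0  (cmp 8,0)
JGT L0: taken
R2=9^5=12
R2=12^12=0
R5=8-2=6
CMP R5, 0  (cmp 6,0)
JGT L0: taken
R2=0^5=5
R2=5^12=9
R5=6-2=4
CMP R5, 0  (cmp 4,0)
JGT L0: taken
R2=9^5=12
R2=12^12=0
R5=4-2=2
CMP R5, 0  (cmp 2,0)
JGT L0: taken
R2=0^5=5
R2=5^12=9
R5=2-2=0
CMP R5, 0  (cmp 0,0)
JGT L0: not taken
halt.
Total executed instructions: 38.

38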